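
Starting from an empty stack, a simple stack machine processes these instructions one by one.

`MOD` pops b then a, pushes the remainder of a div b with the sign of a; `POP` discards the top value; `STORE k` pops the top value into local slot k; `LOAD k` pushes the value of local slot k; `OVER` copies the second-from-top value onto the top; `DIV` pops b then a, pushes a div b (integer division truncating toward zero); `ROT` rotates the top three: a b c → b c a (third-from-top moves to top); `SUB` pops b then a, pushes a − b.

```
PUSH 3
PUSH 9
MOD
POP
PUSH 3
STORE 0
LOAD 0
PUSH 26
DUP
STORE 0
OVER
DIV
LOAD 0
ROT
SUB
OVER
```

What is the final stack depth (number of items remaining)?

PUSH 3   3
PUSH 9   3 9
MOD      3
POP      (empty)
PUSH 3   3
STORE 0  (empty)
LOAD 0   3
PUSH 26  3 26
DUP      3 26 26
STORE 0  3 26
OVER     3 26 3
DIV      3 8
LOAD 0   3 8 26
ROT      8 26 3
SUB      8 23
OVER     8 23 8

3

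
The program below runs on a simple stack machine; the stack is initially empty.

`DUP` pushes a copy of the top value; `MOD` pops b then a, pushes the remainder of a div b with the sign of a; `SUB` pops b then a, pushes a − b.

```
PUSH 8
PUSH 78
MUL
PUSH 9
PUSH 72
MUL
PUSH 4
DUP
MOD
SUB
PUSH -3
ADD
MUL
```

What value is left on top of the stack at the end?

402480

PUSH 8  → 8
PUSH 78 → 8 78
MUL     → 624
PUSH 9  → 624 9
PUSH 72 → 624 9 72
MUL     → 624 648
PUSH 4  → 624 648 4
DUP     → 624 648 4 4
MOD     → 624 648 0
SUB     → 624 648
PUSH -3 → 624 648 -3
ADD     → 624 645
MUL     → 402480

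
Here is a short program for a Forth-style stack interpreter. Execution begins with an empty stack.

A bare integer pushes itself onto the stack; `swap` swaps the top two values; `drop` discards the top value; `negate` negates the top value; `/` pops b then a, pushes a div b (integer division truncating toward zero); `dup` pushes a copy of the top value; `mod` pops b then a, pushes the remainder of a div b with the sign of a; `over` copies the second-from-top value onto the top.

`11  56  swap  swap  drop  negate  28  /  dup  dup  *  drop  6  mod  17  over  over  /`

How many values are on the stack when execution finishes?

11     : [11]
56     : [11, 56]
swap   : [56, 11]
swap   : [11, 56]
drop   : [11]
negate : [-11]
28     : [-11, 28]
/      : [0]
dup    : [0, 0]
dup    : [0, 0, 0]
*      : [0, 0]
drop   : [0]
6      : [0, 6]
mod    : [0]
17     : [0, 17]
over   : [0, 17, 0]
over   : [0, 17, 0, 17]
/      : [0, 17, 0]

3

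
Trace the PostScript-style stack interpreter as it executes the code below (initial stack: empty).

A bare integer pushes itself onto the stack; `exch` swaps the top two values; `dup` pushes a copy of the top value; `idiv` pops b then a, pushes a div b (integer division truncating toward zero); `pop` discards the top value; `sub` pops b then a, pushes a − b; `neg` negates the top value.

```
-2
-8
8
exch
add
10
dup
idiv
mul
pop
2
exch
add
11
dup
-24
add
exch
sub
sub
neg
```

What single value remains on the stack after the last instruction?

-2   -> -2
-8   -> -2 -8
8    -> -2 -8 8
exch -> -2 8 -8
add  -> -2 0
10   -> -2 0 10
dup  -> -2 0 10 10
idiv -> -2 0 1
mul  -> -2 0
pop  -> -2
2    -> -2 2
exch -> 2 -2
add  -> 0
11   -> 0 11
dup  -> 0 11 11
-24  -> 0 11 11 -24
add  -> 0 11 -13
exch -> 0 -13 11
sub  -> 0 -24
sub  -> 24
neg  -> -24

-24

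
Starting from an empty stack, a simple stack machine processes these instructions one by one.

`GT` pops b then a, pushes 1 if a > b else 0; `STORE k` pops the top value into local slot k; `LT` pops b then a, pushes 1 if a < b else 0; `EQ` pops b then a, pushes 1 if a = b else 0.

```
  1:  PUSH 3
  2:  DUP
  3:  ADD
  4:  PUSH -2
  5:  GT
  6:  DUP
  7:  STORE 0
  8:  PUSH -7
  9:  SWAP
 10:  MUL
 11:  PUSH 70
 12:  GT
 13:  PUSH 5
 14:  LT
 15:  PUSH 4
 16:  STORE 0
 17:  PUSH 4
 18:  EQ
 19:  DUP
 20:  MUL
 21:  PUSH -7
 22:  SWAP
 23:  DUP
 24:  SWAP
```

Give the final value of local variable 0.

PUSH 3  → 3
DUP     → 3 3
ADD     → 6
PUSH -2 → 6 -2
GT      → 1
DUP     → 1 1
STORE 0 → 1
PUSH -7 → 1 -7
SWAP    → -7 1
MUL     → -7
PUSH 70 → -7 70
GT      → 0
PUSH 5  → 0 5
LT      → 1
PUSH 4  → 1 4
STORE 0 → 1
PUSH 4  → 1 4
EQ      → 0
DUP     → 0 0
MUL     → 0
PUSH -7 → 0 -7
SWAP    → -7 0
DUP     → -7 0 0
SWAP    → -7 0 0

4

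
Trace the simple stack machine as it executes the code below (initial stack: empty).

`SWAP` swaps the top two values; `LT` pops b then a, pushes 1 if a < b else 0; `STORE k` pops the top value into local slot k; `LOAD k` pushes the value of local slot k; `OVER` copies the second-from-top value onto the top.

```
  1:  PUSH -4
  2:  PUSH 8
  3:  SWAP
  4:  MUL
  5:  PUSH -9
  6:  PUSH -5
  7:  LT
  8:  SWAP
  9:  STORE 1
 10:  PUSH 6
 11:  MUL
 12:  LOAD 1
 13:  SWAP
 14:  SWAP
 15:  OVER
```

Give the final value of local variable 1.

PUSH -4 → [-4]
PUSH 8  → [-4, 8]
SWAP    → [8, -4]
MUL     → [-32]
PUSH -9 → [-32, -9]
PUSH -5 → [-32, -9, -5]
LT      → [-32, 1]
SWAP    → [1, -32]
STORE 1 → [1]
PUSH 6  → [1, 6]
MUL     → [6]
LOAD 1  → [6, -32]
SWAP    → [-32, 6]
SWAP    → [6, -32]
OVER    → [6, -32, 6]

-32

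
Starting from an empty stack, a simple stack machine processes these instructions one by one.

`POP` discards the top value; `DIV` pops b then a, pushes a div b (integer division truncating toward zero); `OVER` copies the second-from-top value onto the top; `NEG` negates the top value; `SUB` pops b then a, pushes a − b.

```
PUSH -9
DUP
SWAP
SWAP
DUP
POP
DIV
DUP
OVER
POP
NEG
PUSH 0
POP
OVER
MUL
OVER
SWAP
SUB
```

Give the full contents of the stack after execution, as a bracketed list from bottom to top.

[1, 2]

PUSH -9 -> -9
DUP     -> -9 -9
SWAP    -> -9 -9
SWAP    -> -9 -9
DUP     -> -9 -9 -9
POP     -> -9 -9
DIV     -> 1
DUP     -> 1 1
OVER    -> 1 1 1
POP     -> 1 1
NEG     -> 1 -1
PUSH 0  -> 1 -1 0
POP     -> 1 -1
OVER    -> 1 -1 1
MUL     -> 1 -1
OVER    -> 1 -1 1
SWAP    -> 1 1 -1
SUB     -> 1 2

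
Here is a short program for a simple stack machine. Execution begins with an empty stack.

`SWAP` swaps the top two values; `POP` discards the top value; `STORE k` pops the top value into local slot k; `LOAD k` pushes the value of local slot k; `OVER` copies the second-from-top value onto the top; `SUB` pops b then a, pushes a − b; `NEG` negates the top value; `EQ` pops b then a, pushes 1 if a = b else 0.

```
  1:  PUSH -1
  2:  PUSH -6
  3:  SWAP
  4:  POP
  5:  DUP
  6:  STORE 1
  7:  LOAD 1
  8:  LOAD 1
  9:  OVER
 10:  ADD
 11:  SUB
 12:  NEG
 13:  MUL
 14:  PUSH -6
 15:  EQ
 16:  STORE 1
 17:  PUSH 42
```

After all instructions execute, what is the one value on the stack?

PUSH -1 : -1
PUSH -6 : -1 -6
SWAP    : -6 -1
POP     : -6
DUP     : -6 -6
STORE 1 : -6
LOAD 1  : -6 -6
LOAD 1  : -6 -6 -6
OVER    : -6 -6 -6 -6
ADD     : -6 -6 -12
SUB     : -6 6
NEG     : -6 -6
MUL     : 36
PUSH -6 : 36 -6
EQ      : 0
STORE 1 : (empty)
PUSH 42 : 42

42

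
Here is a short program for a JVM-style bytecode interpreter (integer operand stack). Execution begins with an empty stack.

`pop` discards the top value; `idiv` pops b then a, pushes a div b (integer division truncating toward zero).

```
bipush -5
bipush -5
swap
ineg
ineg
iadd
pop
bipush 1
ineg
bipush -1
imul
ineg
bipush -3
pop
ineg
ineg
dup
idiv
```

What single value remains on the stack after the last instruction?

bipush -5 → [-5]
bipush -5 → [-5, -5]
swap      → [-5, -5]
ineg      → [-5, 5]
ineg      → [-5, -5]
iadd      → [-10]
pop       → []
bipush 1  → [1]
ineg      → [-1]
bipush -1 → [-1, -1]
imul      → [1]
ineg      → [-1]
bipush -3 → [-1, -3]
pop       → [-1]
ineg      → [1]
ineg      → [-1]
dup       → [-1, -1]
idiv      → [1]

1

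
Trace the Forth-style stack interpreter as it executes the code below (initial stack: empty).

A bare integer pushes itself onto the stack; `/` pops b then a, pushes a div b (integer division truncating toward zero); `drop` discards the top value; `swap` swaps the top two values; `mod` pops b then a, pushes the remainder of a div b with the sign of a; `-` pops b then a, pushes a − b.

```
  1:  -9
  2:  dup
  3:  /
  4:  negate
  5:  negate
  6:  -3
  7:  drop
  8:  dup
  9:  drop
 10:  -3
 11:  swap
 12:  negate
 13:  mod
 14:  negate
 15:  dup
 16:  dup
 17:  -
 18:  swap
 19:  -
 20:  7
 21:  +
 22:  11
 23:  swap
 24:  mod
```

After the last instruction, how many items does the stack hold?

-9      [-9]
dup     [-9, -9]
/       [1]
negate  [-1]
negate  [1]
-3      [1, -3]
drop    [1]
dup     [1, 1]
drop    [1]
-3      [1, -3]
swap    [-3, 1]
negate  [-3, -1]
mod     [0]
negate  [0]
dup     [0, 0]
dup     [0, 0, 0]
-       [0, 0]
swap    [0, 0]
-       [0]
7       [0, 7]
+       [7]
11      [7, 11]
swap    [11, 7]
mod     [4]

1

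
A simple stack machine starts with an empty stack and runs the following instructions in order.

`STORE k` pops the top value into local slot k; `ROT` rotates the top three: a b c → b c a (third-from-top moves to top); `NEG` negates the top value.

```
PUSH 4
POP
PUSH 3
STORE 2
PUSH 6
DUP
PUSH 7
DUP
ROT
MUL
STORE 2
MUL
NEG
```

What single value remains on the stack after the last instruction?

PUSH 4  : [4]
POP     : []
PUSH 3  : [3]
STORE 2 : []
PUSH 6  : [6]
DUP     : [6, 6]
PUSH 7  : [6, 6, 7]
DUP     : [6, 6, 7, 7]
ROT     : [6, 7, 7, 6]
MUL     : [6, 7, 42]
STORE 2 : [6, 7]
MUL     : [42]
NEG     : [-42]

-42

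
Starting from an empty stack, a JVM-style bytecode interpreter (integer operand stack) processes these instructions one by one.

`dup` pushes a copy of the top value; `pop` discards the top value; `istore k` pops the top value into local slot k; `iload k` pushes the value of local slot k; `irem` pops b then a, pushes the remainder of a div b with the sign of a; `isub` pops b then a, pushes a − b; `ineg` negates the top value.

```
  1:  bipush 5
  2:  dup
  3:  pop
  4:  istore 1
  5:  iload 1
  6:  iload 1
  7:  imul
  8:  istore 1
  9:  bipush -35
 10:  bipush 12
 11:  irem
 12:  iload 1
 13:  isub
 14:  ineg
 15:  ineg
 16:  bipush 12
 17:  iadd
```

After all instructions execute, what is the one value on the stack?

-24

bipush 5   : [5]
dup        : [5, 5]
pop        : [5]
istore 1   : []
iload 1    : [5]
iload 1    : [5, 5]
imul       : [25]
istore 1   : []
bipush -35 : [-35]
bipush 12  : [-35, 12]
irem       : [-11]
iload 1    : [-11, 25]
isub       : [-36]
ineg       : [36]
ineg       : [-36]
bipush 12  : [-36, 12]
iadd       : [-24]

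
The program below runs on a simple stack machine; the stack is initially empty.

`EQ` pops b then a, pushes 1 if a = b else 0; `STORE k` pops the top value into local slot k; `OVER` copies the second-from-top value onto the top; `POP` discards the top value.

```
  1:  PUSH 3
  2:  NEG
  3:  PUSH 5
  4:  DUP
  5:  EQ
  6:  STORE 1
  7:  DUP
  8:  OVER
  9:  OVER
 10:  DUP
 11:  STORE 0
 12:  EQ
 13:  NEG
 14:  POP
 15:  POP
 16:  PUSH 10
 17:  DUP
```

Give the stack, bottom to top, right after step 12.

PUSH 3  → 3
NEG     → -3
PUSH 5  → -3 5
DUP     → -3 5 5
EQ      → -3 1
STORE 1 → -3
DUP     → -3 -3
OVER    → -3 -3 -3
OVER    → -3 -3 -3 -3
DUP     → -3 -3 -3 -3 -3
STORE 0 → -3 -3 -3 -3
EQ      → -3 -3 1

[-3, -3, 1]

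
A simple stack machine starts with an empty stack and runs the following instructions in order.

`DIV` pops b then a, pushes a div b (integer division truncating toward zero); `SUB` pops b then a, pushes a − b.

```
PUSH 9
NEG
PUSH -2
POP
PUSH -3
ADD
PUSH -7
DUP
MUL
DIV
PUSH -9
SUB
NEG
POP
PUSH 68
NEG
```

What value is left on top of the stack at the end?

-68

PUSH 9   [9]
NEG      [-9]
PUSH -2  [-9, -2]
POP      [-9]
PUSH -3  [-9, -3]
ADD      [-12]
PUSH -7  [-12, -7]
DUP      [-12, -7, -7]
MUL      [-12, 49]
DIV      [0]
PUSH -9  [0, -9]
SUB      [9]
NEG      [-9]
POP      []
PUSH 68  [68]
NEG      [-68]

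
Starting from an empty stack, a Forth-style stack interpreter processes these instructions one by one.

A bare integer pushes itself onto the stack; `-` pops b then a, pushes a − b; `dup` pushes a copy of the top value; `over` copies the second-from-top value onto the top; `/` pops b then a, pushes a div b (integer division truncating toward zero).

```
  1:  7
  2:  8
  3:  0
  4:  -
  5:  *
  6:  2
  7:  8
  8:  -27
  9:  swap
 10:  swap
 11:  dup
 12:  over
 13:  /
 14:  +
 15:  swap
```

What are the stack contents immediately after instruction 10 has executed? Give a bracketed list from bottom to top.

[56, 2, 8, -27]

7    → 7
8    → 7 8
0    → 7 8 0
-    → 7 8
*    → 56
2    → 56 2
8    → 56 2 8
-27  → 56 2 8 -27
swap → 56 2 -27 8
swap → 56 2 8 -27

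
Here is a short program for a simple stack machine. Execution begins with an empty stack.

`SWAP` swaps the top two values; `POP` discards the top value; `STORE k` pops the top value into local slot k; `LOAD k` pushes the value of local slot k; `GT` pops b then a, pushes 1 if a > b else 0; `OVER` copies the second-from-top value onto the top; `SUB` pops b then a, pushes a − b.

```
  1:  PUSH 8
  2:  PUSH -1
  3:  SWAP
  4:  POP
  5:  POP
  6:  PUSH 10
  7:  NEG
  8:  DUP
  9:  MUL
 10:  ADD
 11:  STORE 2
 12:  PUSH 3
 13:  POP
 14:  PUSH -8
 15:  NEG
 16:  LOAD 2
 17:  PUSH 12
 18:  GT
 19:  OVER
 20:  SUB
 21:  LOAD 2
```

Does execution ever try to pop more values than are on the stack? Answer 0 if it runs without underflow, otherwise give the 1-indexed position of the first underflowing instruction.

PUSH 8  : 8
PUSH -1 : 8 -1
SWAP    : -1 8
POP     : -1
POP     : (empty)
PUSH 10 : 10
NEG     : -10
DUP     : -10 -10
MUL     : 100
ADD  — needs 2 operands, stack has 1 → underflow

10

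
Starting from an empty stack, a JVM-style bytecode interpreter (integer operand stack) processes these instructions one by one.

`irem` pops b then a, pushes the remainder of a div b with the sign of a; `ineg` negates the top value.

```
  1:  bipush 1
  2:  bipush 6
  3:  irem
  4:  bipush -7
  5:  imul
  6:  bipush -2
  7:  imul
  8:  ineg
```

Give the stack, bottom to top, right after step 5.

bipush 1  : 1
bipush 6  : 1 6
irem      : 1
bipush -7 : 1 -7
imul      : -7

[-7]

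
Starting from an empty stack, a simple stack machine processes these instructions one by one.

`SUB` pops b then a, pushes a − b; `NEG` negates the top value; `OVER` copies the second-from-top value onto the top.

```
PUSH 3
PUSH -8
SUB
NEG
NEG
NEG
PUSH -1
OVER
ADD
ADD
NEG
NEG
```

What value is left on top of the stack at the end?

PUSH 3  → [3]
PUSH -8 → [3, -8]
SUB     → [11]
NEG     → [-11]
NEG     → [11]
NEG     → [-11]
PUSH -1 → [-11, -1]
OVER    → [-11, -1, -11]
ADD     → [-11, -12]
ADD     → [-23]
NEG     → [23]
NEG     → [-23]

-23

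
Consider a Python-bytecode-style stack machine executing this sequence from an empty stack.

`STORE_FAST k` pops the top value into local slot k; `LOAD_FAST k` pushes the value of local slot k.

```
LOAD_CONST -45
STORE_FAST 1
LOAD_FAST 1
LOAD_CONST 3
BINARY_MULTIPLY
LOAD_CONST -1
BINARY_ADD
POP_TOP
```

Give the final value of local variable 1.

-45

LOAD_CONST -45  -> [-45]
STORE_FAST 1    -> []
LOAD_FAST 1     -> [-45]
LOAD_CONST 3    -> [-45, 3]
BINARY_MULTIPLY -> [-135]
LOAD_CONST -1   -> [-135, -1]
BINARY_ADD      -> [-136]
POP_TOP         -> []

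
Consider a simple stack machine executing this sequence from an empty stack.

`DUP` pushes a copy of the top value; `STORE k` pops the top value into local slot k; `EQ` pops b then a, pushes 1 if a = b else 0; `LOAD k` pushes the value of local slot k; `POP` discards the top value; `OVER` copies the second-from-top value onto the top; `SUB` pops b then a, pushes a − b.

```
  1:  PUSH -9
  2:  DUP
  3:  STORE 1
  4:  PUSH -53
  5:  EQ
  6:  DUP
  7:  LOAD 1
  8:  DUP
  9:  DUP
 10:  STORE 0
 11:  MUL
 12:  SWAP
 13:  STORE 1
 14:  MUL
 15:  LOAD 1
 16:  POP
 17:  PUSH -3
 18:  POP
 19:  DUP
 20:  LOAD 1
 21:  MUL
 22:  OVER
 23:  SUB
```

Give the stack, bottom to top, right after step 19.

PUSH -9  -> -9
DUP      -> -9 -9
STORE 1  -> -9
PUSH -53 -> -9 -53
EQ       -> 0
DUP      -> 0 0
LOAD 1   -> 0 0 -9
DUP      -> 0 0 -9 -9
DUP      -> 0 0 -9 -9 -9
STORE 0  -> 0 0 -9 -9
MUL      -> 0 0 81
SWAP     -> 0 81 0
STORE 1  -> 0 81
MUL      -> 0
LOAD 1   -> 0 0
POP      -> 0
PUSH -3  -> 0 -3
POP      -> 0
DUP      -> 0 0

[0, 0]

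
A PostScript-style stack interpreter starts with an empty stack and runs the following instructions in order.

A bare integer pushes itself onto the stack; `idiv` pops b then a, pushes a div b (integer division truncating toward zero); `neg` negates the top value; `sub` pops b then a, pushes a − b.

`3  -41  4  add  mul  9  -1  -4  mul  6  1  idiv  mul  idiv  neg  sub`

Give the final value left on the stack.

3    → 3
-41  → 3 -41
4    → 3 -41 4
add  → 3 -37
mul  → -111
9    → -111 9
-1   → -111 9 -1
-4   → -111 9 -1 -4
mul  → -111 9 4
6    → -111 9 4 6
1    → -111 9 4 6 1
idiv → -111 9 4 6
mul  → -111 9 24
idiv → -111 0
neg  → -111 0
sub  → -111

-111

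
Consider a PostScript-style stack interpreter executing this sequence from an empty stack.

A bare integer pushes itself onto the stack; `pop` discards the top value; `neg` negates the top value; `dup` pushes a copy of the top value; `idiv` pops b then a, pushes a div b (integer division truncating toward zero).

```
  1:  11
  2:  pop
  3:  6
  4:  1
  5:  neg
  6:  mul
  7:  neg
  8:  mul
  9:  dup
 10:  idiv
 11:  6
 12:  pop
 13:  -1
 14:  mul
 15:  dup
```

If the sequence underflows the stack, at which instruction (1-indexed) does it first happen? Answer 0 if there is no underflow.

8

11  : [11]
pop : []
6   : [6]
1   : [6, 1]
neg : [6, -1]
mul : [-6]
neg : [6]
mul  — needs 2 operands, stack has 1 → underflow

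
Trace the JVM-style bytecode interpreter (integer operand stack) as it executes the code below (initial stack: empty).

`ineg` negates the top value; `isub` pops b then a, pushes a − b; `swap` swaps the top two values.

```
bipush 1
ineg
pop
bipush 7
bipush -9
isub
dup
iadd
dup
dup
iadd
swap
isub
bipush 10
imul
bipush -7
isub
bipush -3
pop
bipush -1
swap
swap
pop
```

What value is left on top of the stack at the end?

bipush 1  → 1
ineg      → -1
pop       → (empty)
bipush 7  → 7
bipush -9 → 7 -9
isub      → 16
dup       → 16 16
iadd      → 32
dup       → 32 32
dup       → 32 32 32
iadd      → 32 64
swap      → 64 32
isub      → 32
bipush 10 → 32 10
imul      → 320
bipush -7 → 320 -7
isub      → 327
bipush -3 → 327 -3
pop       → 327
bipush -1 → 327 -1
swap      → -1 327
swap      → 327 -1
pop       → 327

327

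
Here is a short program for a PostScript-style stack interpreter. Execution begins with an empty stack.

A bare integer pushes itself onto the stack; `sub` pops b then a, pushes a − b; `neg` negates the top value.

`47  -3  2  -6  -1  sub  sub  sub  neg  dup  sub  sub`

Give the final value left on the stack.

47   47
-3   47 -3
2    47 -3 2
-6   47 -3 2 -6
-1   47 -3 2 -6 -1
sub  47 -3 2 -5
sub  47 -3 7
sub  47 -10
neg  47 10
dup  47 10 10
sub  47 0
sub  47

47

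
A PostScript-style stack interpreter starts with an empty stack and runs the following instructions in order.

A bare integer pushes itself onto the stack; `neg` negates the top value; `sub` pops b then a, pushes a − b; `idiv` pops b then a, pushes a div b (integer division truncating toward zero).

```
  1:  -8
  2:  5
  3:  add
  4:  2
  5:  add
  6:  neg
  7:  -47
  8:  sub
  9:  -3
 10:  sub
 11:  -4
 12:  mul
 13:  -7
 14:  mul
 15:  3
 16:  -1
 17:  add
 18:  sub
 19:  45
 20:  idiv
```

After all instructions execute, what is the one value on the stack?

31

-8   -> -8
5    -> -8 5
add  -> -3
2    -> -3 2
add  -> -1
neg  -> 1
-47  -> 1 -47
sub  -> 48
-3   -> 48 -3
sub  -> 51
-4   -> 51 -4
mul  -> -204
-7   -> -204 -7
mul  -> 1428
3    -> 1428 3
-1   -> 1428 3 -1
add  -> 1428 2
sub  -> 1426
45   -> 1426 45
idiv -> 31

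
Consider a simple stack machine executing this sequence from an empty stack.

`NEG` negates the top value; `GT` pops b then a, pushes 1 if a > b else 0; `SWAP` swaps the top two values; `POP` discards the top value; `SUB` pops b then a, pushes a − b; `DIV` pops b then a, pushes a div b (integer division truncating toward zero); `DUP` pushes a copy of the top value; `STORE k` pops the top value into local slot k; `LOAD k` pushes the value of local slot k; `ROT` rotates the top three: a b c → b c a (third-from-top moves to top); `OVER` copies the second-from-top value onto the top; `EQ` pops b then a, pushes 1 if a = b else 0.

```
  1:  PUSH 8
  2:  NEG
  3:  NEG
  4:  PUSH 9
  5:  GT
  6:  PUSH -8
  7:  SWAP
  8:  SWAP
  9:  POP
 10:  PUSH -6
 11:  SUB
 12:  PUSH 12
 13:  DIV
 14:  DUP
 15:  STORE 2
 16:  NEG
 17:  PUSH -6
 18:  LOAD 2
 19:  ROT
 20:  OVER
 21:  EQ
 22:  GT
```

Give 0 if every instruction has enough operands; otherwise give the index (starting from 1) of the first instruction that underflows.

PUSH 8  : [8]
NEG     : [-8]
NEG     : [8]
PUSH 9  : [8, 9]
GT      : [0]
PUSH -8 : [0, -8]
SWAP    : [-8, 0]
SWAP    : [0, -8]
POP     : [0]
PUSH -6 : [0, -6]
SUB     : [6]
PUSH 12 : [6, 12]
DIV     : [0]
DUP     : [0, 0]
STORE 2 : [0]
NEG     : [0]
PUSH -6 : [0, -6]
LOAD 2  : [0, -6, 0]
ROT     : [-6, 0, 0]
OVER    : [-6, 0, 0, 0]
EQ      : [-6, 0, 1]
GT      : [-6, 0]

0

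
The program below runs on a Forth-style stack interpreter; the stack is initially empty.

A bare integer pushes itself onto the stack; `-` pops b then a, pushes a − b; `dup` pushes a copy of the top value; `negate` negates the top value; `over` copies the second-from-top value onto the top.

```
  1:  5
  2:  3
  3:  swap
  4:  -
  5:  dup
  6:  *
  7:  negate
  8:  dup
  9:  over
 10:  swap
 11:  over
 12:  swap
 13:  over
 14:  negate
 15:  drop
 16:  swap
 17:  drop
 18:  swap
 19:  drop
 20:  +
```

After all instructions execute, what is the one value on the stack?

-8

5      → [5]
3      → [5, 3]
swap   → [3, 5]
-      → [-2]
dup    → [-2, -2]
*      → [4]
negate → [-4]
dup    → [-4, -4]
over   → [-4, -4, -4]
swap   → [-4, -4, -4]
over   → [-4, -4, -4, -4]
swap   → [-4, -4, -4, -4]
over   → [-4, -4, -4, -4, -4]
negate → [-4, -4, -4, -4, 4]
drop   → [-4, -4, -4, -4]
swap   → [-4, -4, -4, -4]
drop   → [-4, -4, -4]
swap   → [-4, -4, -4]
drop   → [-4, -4]
+      → [-8]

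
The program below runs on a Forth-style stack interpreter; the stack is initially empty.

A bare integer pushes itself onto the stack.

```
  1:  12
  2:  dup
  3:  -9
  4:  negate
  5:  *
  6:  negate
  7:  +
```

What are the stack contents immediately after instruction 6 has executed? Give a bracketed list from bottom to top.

12     : [12]
dup    : [12, 12]
-9     : [12, 12, -9]
negate : [12, 12, 9]
*      : [12, 108]
negate : [12, -108]

[12, -108]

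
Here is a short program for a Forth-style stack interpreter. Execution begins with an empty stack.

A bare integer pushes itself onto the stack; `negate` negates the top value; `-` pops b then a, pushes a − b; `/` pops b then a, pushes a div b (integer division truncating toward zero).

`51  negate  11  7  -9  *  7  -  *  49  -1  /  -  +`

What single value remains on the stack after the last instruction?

-772

51     -> [51]
negate -> [-51]
11     -> [-51, 11]
7      -> [-51, 11, 7]
-9     -> [-51, 11, 7, -9]
*      -> [-51, 11, -63]
7      -> [-51, 11, -63, 7]
-      -> [-51, 11, -70]
*      -> [-51, -770]
49     -> [-51, -770, 49]
-1     -> [-51, -770, 49, -1]
/      -> [-51, -770, -49]
-      -> [-51, -721]
+      -> [-772]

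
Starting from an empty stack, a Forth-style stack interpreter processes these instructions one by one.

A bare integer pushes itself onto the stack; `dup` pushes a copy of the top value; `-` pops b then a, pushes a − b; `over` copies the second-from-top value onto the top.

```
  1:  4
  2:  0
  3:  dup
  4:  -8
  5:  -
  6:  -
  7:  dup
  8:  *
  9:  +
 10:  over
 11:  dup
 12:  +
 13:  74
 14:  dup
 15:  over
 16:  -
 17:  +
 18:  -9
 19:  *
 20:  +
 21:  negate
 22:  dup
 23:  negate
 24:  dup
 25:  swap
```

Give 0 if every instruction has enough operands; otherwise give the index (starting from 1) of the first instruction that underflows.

4   → 4
0   → 4 0
dup → 4 0 0
-8  → 4 0 0 -8
-   → 4 0 8
-   → 4 -8
dup → 4 -8 -8
*   → 4 64
+   → 68
over  — needs 2 operands, stack has 1 → underflow

10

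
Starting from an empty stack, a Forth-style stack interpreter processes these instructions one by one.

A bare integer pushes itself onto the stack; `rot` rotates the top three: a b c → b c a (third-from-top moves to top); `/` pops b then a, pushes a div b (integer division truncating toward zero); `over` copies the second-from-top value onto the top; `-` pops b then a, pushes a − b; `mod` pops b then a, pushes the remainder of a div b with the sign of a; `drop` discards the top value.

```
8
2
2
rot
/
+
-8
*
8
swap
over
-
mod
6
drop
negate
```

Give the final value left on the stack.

-8

8      → [8]
2      → [8, 2]
2      → [8, 2, 2]
rot    → [2, 2, 8]
/      → [2, 0]
+      → [2]
-8     → [2, -8]
*      → [-16]
8      → [-16, 8]
swap   → [8, -16]
over   → [8, -16, 8]
-      → [8, -24]
mod    → [8]
6      → [8, 6]
drop   → [8]
negate → [-8]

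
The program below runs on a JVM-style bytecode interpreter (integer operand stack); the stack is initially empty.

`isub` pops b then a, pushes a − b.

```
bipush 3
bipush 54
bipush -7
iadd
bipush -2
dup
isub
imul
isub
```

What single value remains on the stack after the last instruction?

bipush 3  -> 3
bipush 54 -> 3 54
bipush -7 -> 3 54 -7
iadd      -> 3 47
bipush -2 -> 3 47 -2
dup       -> 3 47 -2 -2
isub      -> 3 47 0
imul      -> 3 0
isub      -> 3

3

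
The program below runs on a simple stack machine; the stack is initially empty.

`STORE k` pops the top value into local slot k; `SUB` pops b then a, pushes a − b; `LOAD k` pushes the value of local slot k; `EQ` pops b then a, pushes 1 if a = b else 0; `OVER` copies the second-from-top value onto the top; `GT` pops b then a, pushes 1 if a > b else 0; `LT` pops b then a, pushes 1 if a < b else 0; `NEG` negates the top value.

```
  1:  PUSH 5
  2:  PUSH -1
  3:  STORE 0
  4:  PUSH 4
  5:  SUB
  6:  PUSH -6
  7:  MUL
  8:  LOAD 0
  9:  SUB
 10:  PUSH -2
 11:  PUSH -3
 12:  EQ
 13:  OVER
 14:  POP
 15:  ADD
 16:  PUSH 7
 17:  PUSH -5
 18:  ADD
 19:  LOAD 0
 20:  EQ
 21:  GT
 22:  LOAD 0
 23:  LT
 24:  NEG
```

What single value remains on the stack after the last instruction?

PUSH 5  : 5
PUSH -1 : 5 -1
STORE 0 : 5
PUSH 4  : 5 4
SUB     : 1
PUSH -6 : 1 -6
MUL     : -6
LOAD 0  : -6 -1
SUB     : -5
PUSH -2 : -5 -2
PUSH -3 : -5 -2 -3
EQ      : -5 0
OVER    : -5 0 -5
POP     : -5 0
ADD     : -5
PUSH 7  : -5 7
PUSH -5 : -5 7 -5
ADD     : -5 2
LOAD 0  : -5 2 -1
EQ      : -5 0
GT      : 0
LOAD 0  : 0 -1
LT      : 0
NEG     : 0

0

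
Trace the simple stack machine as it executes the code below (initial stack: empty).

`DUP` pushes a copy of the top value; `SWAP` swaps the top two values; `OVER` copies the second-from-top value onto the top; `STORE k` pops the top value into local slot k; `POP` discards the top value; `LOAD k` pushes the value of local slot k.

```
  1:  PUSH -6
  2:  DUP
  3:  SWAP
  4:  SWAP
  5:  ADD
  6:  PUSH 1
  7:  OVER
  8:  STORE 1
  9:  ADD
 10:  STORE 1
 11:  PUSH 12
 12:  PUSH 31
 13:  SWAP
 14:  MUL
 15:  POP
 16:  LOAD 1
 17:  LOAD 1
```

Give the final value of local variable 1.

-11

PUSH -6 : -6
DUP     : -6 -6
SWAP    : -6 -6
SWAP    : -6 -6
ADD     : -12
PUSH 1  : -12 1
OVER    : -12 1 -12
STORE 1 : -12 1
ADD     : -11
STORE 1 : (empty)
PUSH 12 : 12
PUSH 31 : 12 31
SWAP    : 31 12
MUL     : 372
POP     : (empty)
LOAD 1  : -11
LOAD 1  : -11 -11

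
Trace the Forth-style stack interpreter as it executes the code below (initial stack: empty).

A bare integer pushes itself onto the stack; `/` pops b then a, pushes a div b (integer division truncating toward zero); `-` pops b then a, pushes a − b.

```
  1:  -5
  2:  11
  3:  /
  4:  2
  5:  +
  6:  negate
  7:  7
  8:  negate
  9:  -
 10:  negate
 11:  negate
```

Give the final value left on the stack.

5

-5     -> [-5]
11     -> [-5, 11]
/      -> [0]
2      -> [0, 2]
+      -> [2]
negate -> [-2]
7      -> [-2, 7]
negate -> [-2, -7]
-      -> [5]
negate -> [-5]
negate -> [5]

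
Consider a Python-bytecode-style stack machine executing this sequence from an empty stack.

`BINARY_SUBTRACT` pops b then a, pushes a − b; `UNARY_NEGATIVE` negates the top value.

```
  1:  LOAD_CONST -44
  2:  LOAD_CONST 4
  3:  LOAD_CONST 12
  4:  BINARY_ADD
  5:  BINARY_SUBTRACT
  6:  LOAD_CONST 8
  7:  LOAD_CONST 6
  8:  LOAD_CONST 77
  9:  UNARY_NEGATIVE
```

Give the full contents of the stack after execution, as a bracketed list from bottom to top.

LOAD_CONST -44  -> [-44]
LOAD_CONST 4    -> [-44, 4]
LOAD_CONST 12   -> [-44, 4, 12]
BINARY_ADD      -> [-44, 16]
BINARY_SUBTRACT -> [-60]
LOAD_CONST 8    -> [-60, 8]
LOAD_CONST 6    -> [-60, 8, 6]
LOAD_CONST 77   -> [-60, 8, 6, 77]
UNARY_NEGATIVE  -> [-60, 8, 6, -77]

[-60, 8, 6, -77]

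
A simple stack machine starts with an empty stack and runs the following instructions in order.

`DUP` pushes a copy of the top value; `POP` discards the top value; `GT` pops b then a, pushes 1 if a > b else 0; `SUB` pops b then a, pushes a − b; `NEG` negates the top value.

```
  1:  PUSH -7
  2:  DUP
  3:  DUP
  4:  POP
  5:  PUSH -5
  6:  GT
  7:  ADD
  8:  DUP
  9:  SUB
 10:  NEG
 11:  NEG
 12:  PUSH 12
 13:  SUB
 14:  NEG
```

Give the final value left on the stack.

12

PUSH -7 → [-7]
DUP     → [-7, -7]
DUP     → [-7, -7, -7]
POP     → [-7, -7]
PUSH -5 → [-7, -7, -5]
GT      → [-7, 0]
ADD     → [-7]
DUP     → [-7, -7]
SUB     → [0]
NEG     → [0]
NEG     → [0]
PUSH 12 → [0, 12]
SUB     → [-12]
NEG     → [12]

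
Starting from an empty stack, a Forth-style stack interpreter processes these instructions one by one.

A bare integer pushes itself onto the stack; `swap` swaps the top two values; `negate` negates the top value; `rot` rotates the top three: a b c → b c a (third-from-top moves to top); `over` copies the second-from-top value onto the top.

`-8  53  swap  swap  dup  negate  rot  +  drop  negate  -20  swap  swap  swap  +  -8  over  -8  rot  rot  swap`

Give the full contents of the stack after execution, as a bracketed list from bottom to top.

[-73, -8, -73, -8]

-8     : -8
53     : -8 53
swap   : 53 -8
swap   : -8 53
dup    : -8 53 53
negate : -8 53 -53
rot    : 53 -53 -8
+      : 53 -61
drop   : 53
negate : -53
-20    : -53 -20
swap   : -20 -53
swap   : -53 -20
swap   : -20 -53
+      : -73
-8     : -73 -8
over   : -73 -8 -73
-8     : -73 -8 -73 -8
rot    : -73 -73 -8 -8
rot    : -73 -8 -8 -73
swap   : -73 -8 -73 -8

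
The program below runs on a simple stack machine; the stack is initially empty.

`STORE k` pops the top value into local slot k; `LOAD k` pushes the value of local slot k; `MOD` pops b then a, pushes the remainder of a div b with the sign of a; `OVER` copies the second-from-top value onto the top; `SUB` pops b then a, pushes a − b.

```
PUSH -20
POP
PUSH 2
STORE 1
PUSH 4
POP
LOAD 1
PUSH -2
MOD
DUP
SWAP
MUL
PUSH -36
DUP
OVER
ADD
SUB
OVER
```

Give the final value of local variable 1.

PUSH -20 → -20
POP      → (empty)
PUSH 2   → 2
STORE 1  → (empty)
PUSH 4   → 4
POP      → (empty)
LOAD 1   → 2
PUSH -2  → 2 -2
MOD      → 0
DUP      → 0 0
SWAP     → 0 0
MUL      → 0
PUSH -36 → 0 -36
DUP      → 0 -36 -36
OVER     → 0 -36 -36 -36
ADD      → 0 -36 -72
SUB      → 0 36
OVER     → 0 36 0

2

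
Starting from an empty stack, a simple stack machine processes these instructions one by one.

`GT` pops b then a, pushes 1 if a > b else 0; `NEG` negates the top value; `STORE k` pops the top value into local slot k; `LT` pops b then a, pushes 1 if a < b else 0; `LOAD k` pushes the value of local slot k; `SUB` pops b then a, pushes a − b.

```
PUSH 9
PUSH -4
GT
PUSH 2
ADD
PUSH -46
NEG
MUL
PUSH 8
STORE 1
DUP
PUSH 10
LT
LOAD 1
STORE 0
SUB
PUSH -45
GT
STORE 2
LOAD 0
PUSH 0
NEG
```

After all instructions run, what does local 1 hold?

8

PUSH 9   : [9]
PUSH -4  : [9, -4]
GT       : [1]
PUSH 2   : [1, 2]
ADD      : [3]
PUSH -46 : [3, -46]
NEG      : [3, 46]
MUL      : [138]
PUSH 8   : [138, 8]
STORE 1  : [138]
DUP      : [138, 138]
PUSH 10  : [138, 138, 10]
LT       : [138, 0]
LOAD 1   : [138, 0, 8]
STORE 0  : [138, 0]
SUB      : [138]
PUSH -45 : [138, -45]
GT       : [1]
STORE 2  : []
LOAD 0   : [8]
PUSH 0   : [8, 0]
NEG      : [8, 0]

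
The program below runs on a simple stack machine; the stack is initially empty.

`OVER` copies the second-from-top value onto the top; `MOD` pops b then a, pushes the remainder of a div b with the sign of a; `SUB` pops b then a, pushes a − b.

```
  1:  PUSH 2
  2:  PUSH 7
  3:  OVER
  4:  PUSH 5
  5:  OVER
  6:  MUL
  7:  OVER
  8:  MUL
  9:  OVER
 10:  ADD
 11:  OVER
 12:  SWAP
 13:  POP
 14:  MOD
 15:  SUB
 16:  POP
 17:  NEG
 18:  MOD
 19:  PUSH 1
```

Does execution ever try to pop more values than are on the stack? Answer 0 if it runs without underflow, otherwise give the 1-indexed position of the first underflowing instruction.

18

PUSH 2  [2]
PUSH 7  [2, 7]
OVER    [2, 7, 2]
PUSH 5  [2, 7, 2, 5]
OVER    [2, 7, 2, 5, 2]
MUL     [2, 7, 2, 10]
OVER    [2, 7, 2, 10, 2]
MUL     [2, 7, 2, 20]
OVER    [2, 7, 2, 20, 2]
ADD     [2, 7, 2, 22]
OVER    [2, 7, 2, 22, 2]
SWAP    [2, 7, 2, 2, 22]
POP     [2, 7, 2, 2]
MOD     [2, 7, 0]
SUB     [2, 7]
POP     [2]
NEG     [-2]
MOD  — needs 2 operands, stack has 1 → underflow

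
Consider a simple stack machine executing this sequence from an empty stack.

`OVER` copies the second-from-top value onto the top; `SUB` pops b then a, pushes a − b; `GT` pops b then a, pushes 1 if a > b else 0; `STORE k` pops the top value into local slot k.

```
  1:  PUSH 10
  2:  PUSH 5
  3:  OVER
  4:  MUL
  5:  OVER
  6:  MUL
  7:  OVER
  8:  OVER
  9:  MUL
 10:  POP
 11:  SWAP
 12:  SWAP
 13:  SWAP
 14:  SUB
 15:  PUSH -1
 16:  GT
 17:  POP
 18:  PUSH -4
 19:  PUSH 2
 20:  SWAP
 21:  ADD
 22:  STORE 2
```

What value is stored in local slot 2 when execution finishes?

PUSH 10 : 10
PUSH 5  : 10 5
OVER    : 10 5 10
MUL     : 10 50
OVER    : 10 50 10
MUL     : 10 500
OVER    : 10 500 10
OVER    : 10 500 10 500
MUL     : 10 500 5000
POP     : 10 500
SWAP    : 500 10
SWAP    : 10 500
SWAP    : 500 10
SUB     : 490
PUSH -1 : 490 -1
GT      : 1
POP     : (empty)
PUSH -4 : -4
PUSH 2  : -4 2
SWAP    : 2 -4
ADD     : -2
STORE 2 : (empty)

-2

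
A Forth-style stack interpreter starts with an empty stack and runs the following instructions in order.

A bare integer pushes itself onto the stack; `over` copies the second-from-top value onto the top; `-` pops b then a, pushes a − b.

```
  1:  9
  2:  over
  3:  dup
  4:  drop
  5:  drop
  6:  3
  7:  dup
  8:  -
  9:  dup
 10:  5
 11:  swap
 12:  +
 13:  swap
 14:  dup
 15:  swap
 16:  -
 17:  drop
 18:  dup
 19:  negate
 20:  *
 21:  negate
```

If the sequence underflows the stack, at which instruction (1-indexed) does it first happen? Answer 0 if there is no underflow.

9 : [9]
over  — needs 2 operands, stack has 1 → underflow

2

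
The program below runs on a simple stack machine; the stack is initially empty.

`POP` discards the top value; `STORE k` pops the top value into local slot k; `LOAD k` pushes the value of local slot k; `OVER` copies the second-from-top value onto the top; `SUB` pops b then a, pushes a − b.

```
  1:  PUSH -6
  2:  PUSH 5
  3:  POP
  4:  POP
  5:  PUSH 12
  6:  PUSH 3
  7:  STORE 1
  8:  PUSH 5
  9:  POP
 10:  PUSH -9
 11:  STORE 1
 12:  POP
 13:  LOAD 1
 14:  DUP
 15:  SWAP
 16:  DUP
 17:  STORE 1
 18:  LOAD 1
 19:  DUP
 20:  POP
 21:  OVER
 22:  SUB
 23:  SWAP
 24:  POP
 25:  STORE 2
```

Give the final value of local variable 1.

PUSH -6  [-6]
PUSH 5   [-6, 5]
POP      [-6]
POP      []
PUSH 12  [12]
PUSH 3   [12, 3]
STORE 1  [12]
PUSH 5   [12, 5]
POP      [12]
PUSH -9  [12, -9]
STORE 1  [12]
POP      []
LOAD 1   [-9]
DUP      [-9, -9]
SWAP     [-9, -9]
DUP      [-9, -9, -9]
STORE 1  [-9, -9]
LOAD 1   [-9, -9, -9]
DUP      [-9, -9, -9, -9]
POP      [-9, -9, -9]
OVER     [-9, -9, -9, -9]
SUB      [-9, -9, 0]
SWAP     [-9, 0, -9]
POP      [-9, 0]
STORE 2  [-9]

-9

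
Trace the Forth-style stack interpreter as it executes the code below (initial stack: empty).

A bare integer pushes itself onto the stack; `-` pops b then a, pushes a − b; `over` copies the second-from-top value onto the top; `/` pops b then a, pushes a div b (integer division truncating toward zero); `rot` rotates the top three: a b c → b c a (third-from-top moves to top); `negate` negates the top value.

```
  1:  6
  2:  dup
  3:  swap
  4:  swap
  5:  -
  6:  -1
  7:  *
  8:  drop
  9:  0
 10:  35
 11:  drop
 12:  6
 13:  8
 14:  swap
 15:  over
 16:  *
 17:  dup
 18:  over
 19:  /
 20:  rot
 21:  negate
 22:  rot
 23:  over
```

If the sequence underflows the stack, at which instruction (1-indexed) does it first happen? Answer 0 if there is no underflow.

0

6      : 6
dup    : 6 6
swap   : 6 6
swap   : 6 6
-      : 0
-1     : 0 -1
*      : 0
drop   : (empty)
0      : 0
35     : 0 35
drop   : 0
6      : 0 6
8      : 0 6 8
swap   : 0 8 6
over   : 0 8 6 8
*      : 0 8 48
dup    : 0 8 48 48
over   : 0 8 48 48 48
/      : 0 8 48 1
rot    : 0 48 1 8
negate : 0 48 1 -8
rot    : 0 1 -8 48
over   : 0 1 -8 48 -8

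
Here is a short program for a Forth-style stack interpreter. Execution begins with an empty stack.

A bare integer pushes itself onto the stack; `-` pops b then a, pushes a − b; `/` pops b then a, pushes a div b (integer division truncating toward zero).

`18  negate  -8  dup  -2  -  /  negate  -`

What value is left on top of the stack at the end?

-17

18     → 18
negate → -18
-8     → -18 -8
dup    → -18 -8 -8
-2     → -18 -8 -8 -2
-      → -18 -8 -6
/      → -18 1
negate → -18 -1
-      → -17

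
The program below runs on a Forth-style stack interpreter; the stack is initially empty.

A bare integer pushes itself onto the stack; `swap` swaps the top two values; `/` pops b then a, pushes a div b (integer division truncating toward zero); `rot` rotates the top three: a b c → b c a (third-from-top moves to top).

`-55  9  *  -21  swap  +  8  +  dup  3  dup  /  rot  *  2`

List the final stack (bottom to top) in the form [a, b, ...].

-55  -> [-55]
9    -> [-55, 9]
*    -> [-495]
-21  -> [-495, -21]
swap -> [-21, -495]
+    -> [-516]
8    -> [-516, 8]
+    -> [-508]
dup  -> [-508, -508]
3    -> [-508, -508, 3]
dup  -> [-508, -508, 3, 3]
/    -> [-508, -508, 1]
rot  -> [-508, 1, -508]
*    -> [-508, -508]
2    -> [-508, -508, 2]

[-508, -508, 2]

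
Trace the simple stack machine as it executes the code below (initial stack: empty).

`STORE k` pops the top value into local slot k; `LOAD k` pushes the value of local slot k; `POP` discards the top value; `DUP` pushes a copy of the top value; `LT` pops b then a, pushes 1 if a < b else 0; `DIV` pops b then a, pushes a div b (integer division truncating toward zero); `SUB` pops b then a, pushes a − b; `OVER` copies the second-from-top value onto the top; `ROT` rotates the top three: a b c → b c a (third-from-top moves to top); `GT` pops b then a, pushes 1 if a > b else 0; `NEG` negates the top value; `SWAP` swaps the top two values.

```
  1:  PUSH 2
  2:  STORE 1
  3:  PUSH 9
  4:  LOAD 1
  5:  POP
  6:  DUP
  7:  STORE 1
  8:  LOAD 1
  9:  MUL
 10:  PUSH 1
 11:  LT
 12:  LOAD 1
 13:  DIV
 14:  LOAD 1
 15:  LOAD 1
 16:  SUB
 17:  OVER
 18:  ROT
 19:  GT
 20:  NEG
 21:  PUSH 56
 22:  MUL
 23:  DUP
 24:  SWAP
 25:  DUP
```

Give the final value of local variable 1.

PUSH 2  : [2]
STORE 1 : []
PUSH 9  : [9]
LOAD 1  : [9, 2]
POP     : [9]
DUP     : [9, 9]
STORE 1 : [9]
LOAD 1  : [9, 9]
MUL     : [81]
PUSH 1  : [81, 1]
LT      : [0]
LOAD 1  : [0, 9]
DIV     : [0]
LOAD 1  : [0, 9]
LOAD 1  : [0, 9, 9]
SUB     : [0, 0]
OVER    : [0, 0, 0]
ROT     : [0, 0, 0]
GT      : [0, 0]
NEG     : [0, 0]
PUSH 56 : [0, 0, 56]
MUL     : [0, 0]
DUP     : [0, 0, 0]
SWAP    : [0, 0, 0]
DUP     : [0, 0, 0, 0]

9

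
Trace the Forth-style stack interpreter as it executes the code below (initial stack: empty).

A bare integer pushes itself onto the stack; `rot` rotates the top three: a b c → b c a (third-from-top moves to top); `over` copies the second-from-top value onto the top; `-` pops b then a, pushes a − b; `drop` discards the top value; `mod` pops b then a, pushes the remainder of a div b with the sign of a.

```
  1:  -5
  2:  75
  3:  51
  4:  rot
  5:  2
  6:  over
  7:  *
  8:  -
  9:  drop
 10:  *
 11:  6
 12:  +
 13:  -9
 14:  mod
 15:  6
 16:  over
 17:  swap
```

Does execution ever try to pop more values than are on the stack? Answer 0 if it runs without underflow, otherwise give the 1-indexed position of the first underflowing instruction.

-5    -5
75    -5 75
51    -5 75 51
rot   75 51 -5
2     75 51 -5 2
over  75 51 -5 2 -5
*     75 51 -5 -10
-     75 51 5
drop  75 51
*     3825
6     3825 6
+     3831
-9    3831 -9
mod   6
6     6 6
over  6 6 6
swap  6 6 6

0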